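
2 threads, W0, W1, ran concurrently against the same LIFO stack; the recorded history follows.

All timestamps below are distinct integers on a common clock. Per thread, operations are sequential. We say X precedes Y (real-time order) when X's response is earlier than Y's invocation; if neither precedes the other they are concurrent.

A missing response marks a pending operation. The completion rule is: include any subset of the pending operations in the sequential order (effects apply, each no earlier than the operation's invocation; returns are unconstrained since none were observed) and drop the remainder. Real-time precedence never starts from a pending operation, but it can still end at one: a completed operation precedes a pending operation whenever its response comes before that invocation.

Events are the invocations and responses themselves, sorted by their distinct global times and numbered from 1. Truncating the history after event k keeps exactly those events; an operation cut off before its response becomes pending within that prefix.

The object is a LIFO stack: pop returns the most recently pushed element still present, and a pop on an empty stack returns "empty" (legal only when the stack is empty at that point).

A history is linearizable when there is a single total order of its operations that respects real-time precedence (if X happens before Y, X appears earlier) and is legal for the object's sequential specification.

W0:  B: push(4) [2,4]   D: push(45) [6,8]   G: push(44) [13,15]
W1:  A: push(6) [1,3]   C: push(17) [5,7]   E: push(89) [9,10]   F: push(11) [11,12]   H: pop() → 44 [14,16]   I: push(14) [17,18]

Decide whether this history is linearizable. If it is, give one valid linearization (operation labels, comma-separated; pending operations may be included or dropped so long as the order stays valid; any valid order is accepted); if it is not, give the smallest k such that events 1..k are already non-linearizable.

linearizable — witness: A, B, C, D, E, F, G, H, I

step 1: A push(6) — stack <6>
step 2: B push(4) — stack <6,4>
step 3: C push(17) — stack <6,4,17>
step 4: D push(45) — stack <6,4,17,45>
step 5: E push(89) — stack <6,4,17,45,89>
step 6: F push(11) — stack <6,4,17,45,89,11>
step 7: G push(44) — stack <6,4,17,45,89,11,44>
step 8: H pop() → 44 — stack <6,4,17,45,89,11>
step 9: I push(14) — stack <6,4,17,45,89,11,14>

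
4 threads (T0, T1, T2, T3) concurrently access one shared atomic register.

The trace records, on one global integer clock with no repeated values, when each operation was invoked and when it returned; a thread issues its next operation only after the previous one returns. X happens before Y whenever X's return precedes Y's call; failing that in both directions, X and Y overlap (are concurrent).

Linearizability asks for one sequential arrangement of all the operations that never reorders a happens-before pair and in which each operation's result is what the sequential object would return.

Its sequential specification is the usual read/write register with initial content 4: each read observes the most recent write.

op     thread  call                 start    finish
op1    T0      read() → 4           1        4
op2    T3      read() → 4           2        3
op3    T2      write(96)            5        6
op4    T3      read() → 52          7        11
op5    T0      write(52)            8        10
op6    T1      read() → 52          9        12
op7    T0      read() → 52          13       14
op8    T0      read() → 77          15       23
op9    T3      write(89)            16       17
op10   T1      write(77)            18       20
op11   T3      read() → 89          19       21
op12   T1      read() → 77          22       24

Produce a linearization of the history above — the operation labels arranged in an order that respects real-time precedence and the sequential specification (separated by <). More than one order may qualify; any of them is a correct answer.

step 1: op1 read() → 4 — value 4
step 2: op2 read() → 4 — value 4
step 3: op3 write(96) — value 96
step 4: op5 write(52) — value 52
step 5: op4 read() → 52 — value 52
step 6: op6 read() → 52 — value 52
step 7: op7 read() → 52 — value 52
step 8: op9 write(89) — value 89
step 9: op11 read() → 89 — value 89
step 10: op10 write(77) — value 77
step 11: op8 read() → 77 — value 77
step 12: op12 read() → 77 — value 77

op1 < op2 < op3 < op5 < op4 < op6 < op7 < op9 < op11 < op10 < op8 < op12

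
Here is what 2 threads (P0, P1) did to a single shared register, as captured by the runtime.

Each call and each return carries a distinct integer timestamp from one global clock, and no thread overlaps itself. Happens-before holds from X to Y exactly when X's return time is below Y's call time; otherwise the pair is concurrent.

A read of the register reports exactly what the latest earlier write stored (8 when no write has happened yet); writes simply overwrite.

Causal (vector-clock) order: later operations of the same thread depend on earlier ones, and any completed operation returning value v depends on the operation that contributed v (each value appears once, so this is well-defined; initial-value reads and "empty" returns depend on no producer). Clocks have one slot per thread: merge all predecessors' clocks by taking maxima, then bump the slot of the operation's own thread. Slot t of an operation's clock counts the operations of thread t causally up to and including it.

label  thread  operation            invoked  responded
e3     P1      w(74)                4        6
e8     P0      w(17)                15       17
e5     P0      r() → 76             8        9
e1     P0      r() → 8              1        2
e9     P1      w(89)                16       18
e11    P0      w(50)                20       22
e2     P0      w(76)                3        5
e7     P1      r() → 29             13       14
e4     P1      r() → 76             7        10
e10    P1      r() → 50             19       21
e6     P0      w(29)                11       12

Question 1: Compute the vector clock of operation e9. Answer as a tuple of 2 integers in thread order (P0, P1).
invoked at 4, e3 has no predecessors; its own P1 bump gives (0, 1)
invoked at 1, e1 has no predecessors; its own P0 bump gives (1, 0)
from VC(e1)=(1, 0), e2 (invoked 3) maxes components and bumps P0 → (2, 0)
from VC(e2)=(2, 0), e5 (invoked 8) maxes components and bumps P0 → (3, 0)
from VC(e2)=(2, 0), VC(e3)=(0, 1), e4 (invoked 7) maxes components and bumps P1 → (2, 2)
from VC(e5)=(3, 0), e6 (invoked 11) maxes components and bumps P0 → (4, 0)
from VC(e6)=(4, 0), e8 (invoked 15) maxes components and bumps P0 → (5, 0)
from VC(e8)=(5, 0), e11 (invoked 20) maxes components and bumps P0 → (6, 0)
from VC(e4)=(2, 2), VC(e6)=(4, 0), e7 (invoked 13) maxes components and bumps P1 → (4, 3)
from VC(e7)=(4, 3), e9 (invoked 16) maxes components and bumps P1 → (4, 4)
from VC(e9)=(4, 4), VC(e11)=(6, 0), e10 (invoked 19) maxes components and bumps P1 → (6, 5)
target: VC(e9) = (4, 4)

(4, 4)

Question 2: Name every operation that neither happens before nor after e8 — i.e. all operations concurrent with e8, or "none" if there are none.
e8 spans [15,17]; an op avoiding the whole window 15..17 is ordered, any other is concurrent
e1 [1,2]: before
e2 [3,5]: before
e3 [4,6]: before
e4 [7,10]: before
e5 [8,9]: before
e6 [11,12]: before
e7 [13,14]: before
e9 [16,18]: concurrent
e10 [19,21]: after
e11 [20,22]: after

e9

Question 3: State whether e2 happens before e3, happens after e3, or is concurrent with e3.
e2 spans [3,5], e3 spans [4,6]
the intervals overlap in both directions

concurrent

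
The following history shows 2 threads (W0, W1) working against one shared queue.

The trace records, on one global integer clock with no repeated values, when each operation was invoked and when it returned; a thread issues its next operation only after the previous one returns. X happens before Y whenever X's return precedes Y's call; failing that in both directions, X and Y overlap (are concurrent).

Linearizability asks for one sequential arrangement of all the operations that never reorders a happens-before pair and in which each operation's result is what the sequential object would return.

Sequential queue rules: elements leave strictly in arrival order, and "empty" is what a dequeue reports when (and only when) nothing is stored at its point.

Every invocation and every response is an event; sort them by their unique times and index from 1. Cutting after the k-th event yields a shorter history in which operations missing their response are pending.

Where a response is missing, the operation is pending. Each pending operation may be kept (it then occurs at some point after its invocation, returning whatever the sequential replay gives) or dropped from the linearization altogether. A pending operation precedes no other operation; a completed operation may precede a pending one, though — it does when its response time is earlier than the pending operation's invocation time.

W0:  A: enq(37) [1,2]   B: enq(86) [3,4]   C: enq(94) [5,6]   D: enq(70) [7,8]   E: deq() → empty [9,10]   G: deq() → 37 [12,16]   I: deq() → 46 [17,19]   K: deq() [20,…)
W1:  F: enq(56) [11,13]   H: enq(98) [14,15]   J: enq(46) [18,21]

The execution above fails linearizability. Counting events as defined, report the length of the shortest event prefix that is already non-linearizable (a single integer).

10

events 1..9 are linearizable, e.g. via A, B, C, D:
1. A enq(37), leaving queue <37>
2. B enq(86), leaving queue <37,86>
3. C enq(94), leaving queue <37,86,94>
4. D enq(70), leaving queue <37,86,94,70>
include event 10 — E responding at 10 — and every candidate order breaks
e.g. A, B, C, D, E: illegal at step 5, since E deq() → empty cannot apply there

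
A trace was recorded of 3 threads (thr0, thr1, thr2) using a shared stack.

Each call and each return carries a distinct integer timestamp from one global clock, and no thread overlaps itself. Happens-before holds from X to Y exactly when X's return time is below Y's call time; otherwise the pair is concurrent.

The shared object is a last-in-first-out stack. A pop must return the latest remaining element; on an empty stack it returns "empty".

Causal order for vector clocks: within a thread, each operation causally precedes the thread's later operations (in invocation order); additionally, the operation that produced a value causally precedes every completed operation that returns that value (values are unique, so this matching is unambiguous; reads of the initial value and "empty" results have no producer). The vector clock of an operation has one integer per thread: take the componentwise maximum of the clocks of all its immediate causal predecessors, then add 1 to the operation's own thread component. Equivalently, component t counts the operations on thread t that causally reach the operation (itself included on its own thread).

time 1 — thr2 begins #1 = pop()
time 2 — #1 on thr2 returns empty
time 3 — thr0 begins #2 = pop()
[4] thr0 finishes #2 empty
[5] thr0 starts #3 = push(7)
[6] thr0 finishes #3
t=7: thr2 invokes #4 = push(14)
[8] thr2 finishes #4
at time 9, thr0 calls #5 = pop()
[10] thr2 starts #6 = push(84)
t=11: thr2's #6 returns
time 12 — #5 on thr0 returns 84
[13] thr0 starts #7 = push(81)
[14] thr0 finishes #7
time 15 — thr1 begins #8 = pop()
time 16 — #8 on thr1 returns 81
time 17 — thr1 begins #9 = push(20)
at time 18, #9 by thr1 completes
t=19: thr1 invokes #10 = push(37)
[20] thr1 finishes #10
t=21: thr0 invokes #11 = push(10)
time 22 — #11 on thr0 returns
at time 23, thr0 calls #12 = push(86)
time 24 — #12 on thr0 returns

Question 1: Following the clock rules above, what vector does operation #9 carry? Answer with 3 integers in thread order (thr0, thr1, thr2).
(4, 2, 3)

no predecessors for #1 (invoked 1): thr2 increments from zero → (0, 0, 1)
no predecessors for #2 (invoked 3): thr0 increments from zero → (1, 0, 0)
VC(#4, invoked at 7): max of VC(#1)=(0, 0, 1), then +1 on thread thr2 → (0, 0, 2)
VC(#3, invoked at 5): max of VC(#2)=(1, 0, 0), then +1 on thread thr0 → (2, 0, 0)
VC(#6, invoked at 10): max of VC(#4)=(0, 0, 2), then +1 on thread thr2 → (0, 0, 3)
VC(#5, invoked at 9): max of VC(#3)=(2, 0, 0), VC(#6)=(0, 0, 3), then +1 on thread thr0 → (3, 0, 3)
VC(#7, invoked at 13): max of VC(#5)=(3, 0, 3), then +1 on thread thr0 → (4, 0, 3)
VC(#8, invoked at 15): max of VC(#7)=(4, 0, 3), then +1 on thread thr1 → (4, 1, 3)
VC(#11, invoked at 21): max of VC(#7)=(4, 0, 3), then +1 on thread thr0 → (5, 0, 3)
VC(#9, invoked at 17): max of VC(#8)=(4, 1, 3), then +1 on thread thr1 → (4, 2, 3)
VC(#12, invoked at 23): max of VC(#11)=(5, 0, 3), then +1 on thread thr0 → (6, 0, 3)
VC(#10, invoked at 19): max of VC(#9)=(4, 2, 3), then +1 on thread thr1 → (4, 3, 3)
target: VC(#9) = (4, 2, 3)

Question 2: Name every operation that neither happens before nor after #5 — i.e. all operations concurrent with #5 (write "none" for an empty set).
#6

#5 runs from 9 to 12; window-overlapping ops are concurrent
#1 [1,2]: before
#2 [3,4]: before
#3 [5,6]: before
#4 [7,8]: before
#6 [10,11]: concurrent
#7 [13,14]: after
#8 [15,16]: after
#9 [17,18]: after
#10 [19,20]: after
#11 [21,22]: after
#12 [23,24]: after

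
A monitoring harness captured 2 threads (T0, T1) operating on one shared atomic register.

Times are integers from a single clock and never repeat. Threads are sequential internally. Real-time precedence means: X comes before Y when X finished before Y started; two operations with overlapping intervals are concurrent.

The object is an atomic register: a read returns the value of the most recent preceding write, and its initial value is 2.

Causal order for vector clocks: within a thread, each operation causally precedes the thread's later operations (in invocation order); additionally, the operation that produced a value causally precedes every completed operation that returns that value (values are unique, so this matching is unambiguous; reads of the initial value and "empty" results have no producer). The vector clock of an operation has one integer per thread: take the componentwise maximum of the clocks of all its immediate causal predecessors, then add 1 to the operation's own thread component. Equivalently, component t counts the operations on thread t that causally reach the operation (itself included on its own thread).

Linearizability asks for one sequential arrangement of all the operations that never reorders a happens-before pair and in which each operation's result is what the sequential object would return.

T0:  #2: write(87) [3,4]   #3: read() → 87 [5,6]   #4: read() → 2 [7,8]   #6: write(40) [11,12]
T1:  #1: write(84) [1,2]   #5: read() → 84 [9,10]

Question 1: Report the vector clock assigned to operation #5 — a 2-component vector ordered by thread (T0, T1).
Answer: (0, 2)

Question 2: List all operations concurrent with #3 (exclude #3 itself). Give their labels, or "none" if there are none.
Answer: none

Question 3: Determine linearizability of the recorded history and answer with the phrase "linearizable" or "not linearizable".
not linearizable

events 1..7 are fine; event 8 — the response of #4 at time 8 — makes the prefix non-linearizable
one real-time candidate order over the 4 completed operations — the atomic register replay rejects it
one such order, #1, #2, #3, #4, breaks at step 4 where #4 read() → 2 is illegal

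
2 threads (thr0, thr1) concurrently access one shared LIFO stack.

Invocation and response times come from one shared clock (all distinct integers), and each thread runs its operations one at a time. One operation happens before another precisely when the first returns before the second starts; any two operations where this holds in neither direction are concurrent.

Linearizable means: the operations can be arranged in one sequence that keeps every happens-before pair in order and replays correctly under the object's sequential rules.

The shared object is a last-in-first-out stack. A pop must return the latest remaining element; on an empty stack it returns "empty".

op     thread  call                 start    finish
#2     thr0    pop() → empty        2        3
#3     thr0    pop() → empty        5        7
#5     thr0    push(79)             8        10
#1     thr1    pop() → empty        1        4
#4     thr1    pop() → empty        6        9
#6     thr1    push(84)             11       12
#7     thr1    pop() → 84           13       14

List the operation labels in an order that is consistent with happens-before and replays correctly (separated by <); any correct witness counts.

#1 < #2 < #3 < #4 < #5 < #6 < #7

step 1: #1 pop() → empty — stack <>
step 2: #2 pop() → empty — stack <>
step 3: #3 pop() → empty — stack <>
step 4: #4 pop() → empty — stack <>
step 5: #5 push(79) — stack <79>
step 6: #6 push(84) — stack <79,84>
step 7: #7 pop() → 84 — stack <79>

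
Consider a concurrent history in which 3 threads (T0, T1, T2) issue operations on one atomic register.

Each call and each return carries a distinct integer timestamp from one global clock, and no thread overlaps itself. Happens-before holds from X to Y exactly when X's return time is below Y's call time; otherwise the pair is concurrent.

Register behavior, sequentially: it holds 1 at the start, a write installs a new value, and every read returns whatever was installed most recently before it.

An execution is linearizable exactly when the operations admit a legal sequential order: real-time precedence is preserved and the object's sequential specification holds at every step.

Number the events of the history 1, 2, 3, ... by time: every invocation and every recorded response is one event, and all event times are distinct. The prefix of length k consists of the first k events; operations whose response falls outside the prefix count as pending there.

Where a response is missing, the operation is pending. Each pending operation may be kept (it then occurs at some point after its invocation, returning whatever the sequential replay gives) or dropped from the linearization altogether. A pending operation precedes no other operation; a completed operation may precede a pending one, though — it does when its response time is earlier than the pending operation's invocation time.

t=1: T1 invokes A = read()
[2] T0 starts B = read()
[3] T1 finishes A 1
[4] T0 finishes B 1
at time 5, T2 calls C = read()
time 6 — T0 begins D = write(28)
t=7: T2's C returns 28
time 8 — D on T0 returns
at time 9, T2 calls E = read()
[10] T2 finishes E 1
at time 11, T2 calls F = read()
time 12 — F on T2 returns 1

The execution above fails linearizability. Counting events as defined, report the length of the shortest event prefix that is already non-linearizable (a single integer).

events 1..9 are linearizable, e.g. via A, B, D, C:
1. A read() → 1, leaving value 1
2. B read() → 1, leaving value 1
3. D write(28), leaving value 28
4. C read() → 28, leaving value 28
adding event 10 (E responds at 10) leaves no legal real-time order
e.g. A, B, C, D, E: illegal at step 3, since C read() → 28 cannot apply there
e.g. A, B, D, C, E: illegal at step 5, since E read() → 1 cannot apply there

10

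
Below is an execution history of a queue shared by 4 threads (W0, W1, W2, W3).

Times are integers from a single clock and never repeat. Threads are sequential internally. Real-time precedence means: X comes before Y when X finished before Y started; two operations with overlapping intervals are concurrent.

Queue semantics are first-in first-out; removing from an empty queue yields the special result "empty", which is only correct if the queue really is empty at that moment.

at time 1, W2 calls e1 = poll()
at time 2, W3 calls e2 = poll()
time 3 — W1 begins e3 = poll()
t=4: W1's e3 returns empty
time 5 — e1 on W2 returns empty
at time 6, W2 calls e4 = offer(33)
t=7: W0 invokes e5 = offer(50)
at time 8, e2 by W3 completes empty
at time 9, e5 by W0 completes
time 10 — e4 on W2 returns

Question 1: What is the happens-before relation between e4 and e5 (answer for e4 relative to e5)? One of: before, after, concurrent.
e4 spans [6,10], e5 spans [7,9]
the intervals overlap in both directions

concurrent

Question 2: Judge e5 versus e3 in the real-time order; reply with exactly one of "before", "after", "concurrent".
e5 spans [7,9], e3 spans [3,4]
resp(e3)=4 < inv(e5)=7

after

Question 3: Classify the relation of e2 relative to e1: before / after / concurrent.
e2 spans [2,8], e1 spans [1,5]
the intervals overlap in both directions

concurrent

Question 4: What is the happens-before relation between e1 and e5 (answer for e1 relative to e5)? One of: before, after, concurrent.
e1 spans [1,5], e5 spans [7,9]
resp(e1)=5 < inv(e5)=7

before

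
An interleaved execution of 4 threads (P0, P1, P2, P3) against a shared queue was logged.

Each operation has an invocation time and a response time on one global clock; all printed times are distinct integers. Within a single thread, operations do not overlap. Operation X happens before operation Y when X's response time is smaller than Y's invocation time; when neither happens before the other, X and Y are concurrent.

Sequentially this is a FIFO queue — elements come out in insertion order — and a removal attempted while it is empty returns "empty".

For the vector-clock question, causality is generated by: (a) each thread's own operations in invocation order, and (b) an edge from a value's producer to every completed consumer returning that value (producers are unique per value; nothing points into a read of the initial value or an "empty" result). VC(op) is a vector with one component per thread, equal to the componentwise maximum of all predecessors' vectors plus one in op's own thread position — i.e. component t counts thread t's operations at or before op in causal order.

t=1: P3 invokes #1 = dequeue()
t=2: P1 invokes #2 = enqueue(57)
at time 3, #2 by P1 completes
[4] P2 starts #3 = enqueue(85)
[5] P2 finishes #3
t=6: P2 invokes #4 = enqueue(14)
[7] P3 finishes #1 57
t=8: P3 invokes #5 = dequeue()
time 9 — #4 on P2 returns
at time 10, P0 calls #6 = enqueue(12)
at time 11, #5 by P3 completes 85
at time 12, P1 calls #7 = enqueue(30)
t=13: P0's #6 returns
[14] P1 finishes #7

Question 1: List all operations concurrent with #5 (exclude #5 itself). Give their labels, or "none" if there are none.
Answer: #4, #6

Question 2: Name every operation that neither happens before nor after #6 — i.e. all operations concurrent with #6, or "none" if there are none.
Answer: #5, #7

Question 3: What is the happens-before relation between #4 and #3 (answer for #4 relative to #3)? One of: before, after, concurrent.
Answer: after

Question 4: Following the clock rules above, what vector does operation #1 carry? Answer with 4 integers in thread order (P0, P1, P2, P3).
Answer: (0, 1, 0, 1)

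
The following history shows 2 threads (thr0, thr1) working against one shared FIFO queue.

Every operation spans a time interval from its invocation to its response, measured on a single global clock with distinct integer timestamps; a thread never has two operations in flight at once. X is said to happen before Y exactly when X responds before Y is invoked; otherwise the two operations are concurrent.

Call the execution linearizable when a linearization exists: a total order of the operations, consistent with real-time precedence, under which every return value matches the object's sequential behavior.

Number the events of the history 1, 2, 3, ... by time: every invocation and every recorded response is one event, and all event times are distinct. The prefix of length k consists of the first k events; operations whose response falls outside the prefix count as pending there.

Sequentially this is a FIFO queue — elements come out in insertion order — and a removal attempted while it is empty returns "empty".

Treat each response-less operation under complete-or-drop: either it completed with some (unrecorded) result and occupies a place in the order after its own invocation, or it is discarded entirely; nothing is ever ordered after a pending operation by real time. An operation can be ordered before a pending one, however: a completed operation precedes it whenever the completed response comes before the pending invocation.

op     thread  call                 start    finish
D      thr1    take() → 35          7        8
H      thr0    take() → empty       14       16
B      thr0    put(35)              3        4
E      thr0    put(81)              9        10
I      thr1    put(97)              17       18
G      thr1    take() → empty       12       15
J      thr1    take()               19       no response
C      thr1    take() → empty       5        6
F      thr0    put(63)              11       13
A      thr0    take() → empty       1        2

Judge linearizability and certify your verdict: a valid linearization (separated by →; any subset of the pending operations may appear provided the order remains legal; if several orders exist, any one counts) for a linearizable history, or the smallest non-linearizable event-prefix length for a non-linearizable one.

prefix check: 1..5 passes, 1..6 fails once C's time-6 response joins
the sole real-time-consistent order of 3 completed operations fails the FIFO queue replay
one such order, A, B, C, breaks at step 3 where C take() → empty is illegal

not linearizable — minimal violating prefix: 6 events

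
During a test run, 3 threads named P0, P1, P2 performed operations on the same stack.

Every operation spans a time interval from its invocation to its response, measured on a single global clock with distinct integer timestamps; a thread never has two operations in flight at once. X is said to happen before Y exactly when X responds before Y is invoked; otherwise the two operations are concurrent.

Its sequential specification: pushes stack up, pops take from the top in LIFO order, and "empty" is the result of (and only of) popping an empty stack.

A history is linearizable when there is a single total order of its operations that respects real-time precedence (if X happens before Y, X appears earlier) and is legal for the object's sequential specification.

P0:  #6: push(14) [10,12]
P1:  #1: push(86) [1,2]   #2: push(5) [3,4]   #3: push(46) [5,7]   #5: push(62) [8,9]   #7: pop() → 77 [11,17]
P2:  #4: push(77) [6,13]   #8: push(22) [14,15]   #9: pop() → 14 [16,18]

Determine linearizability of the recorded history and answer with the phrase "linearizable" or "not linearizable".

the violation lands at event 18, #9's response at time 18: events 1..17 linearize, events 1..18 do not
all 18 real-time-respecting orders fail — 9 completed stack operations, no legal replay
sample order #1, #2, #3, #4, #5, #6, #7, #8, #9 stalls at step 7 — #7 pop() → 77 has no legal effect
sample order #1, #2, #3, #4, #5, #6, #8, #7, #9 stalls at step 8 — #7 pop() → 77 has no legal effect

not linearizable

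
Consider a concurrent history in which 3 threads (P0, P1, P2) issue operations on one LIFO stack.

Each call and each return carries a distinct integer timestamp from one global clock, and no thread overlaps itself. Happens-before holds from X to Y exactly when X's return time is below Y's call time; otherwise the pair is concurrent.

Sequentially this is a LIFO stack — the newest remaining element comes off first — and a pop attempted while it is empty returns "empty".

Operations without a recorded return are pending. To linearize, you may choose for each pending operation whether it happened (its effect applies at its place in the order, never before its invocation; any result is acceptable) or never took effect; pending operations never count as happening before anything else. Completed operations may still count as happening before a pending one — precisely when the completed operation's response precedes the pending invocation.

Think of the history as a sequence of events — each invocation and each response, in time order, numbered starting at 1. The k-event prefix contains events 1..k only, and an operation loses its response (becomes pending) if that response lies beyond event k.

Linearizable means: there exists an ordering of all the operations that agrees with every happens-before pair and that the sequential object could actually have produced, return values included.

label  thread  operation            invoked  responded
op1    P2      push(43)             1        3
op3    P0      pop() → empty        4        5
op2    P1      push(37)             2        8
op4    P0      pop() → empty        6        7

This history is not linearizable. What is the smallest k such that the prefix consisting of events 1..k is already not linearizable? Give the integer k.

events 1..4 are still linearizable — one witness is op1:
step 1: op1 push(43) — stack <43>
with event 5 included (op3 responding at time 5), all real-time-consistent orders fail
include/drop combinations of the 1 pending operation (op2) were all tried; none helps
e.g. op1, op3 (pending dropped): illegal at step 2, since op3 pop() → empty cannot apply there

5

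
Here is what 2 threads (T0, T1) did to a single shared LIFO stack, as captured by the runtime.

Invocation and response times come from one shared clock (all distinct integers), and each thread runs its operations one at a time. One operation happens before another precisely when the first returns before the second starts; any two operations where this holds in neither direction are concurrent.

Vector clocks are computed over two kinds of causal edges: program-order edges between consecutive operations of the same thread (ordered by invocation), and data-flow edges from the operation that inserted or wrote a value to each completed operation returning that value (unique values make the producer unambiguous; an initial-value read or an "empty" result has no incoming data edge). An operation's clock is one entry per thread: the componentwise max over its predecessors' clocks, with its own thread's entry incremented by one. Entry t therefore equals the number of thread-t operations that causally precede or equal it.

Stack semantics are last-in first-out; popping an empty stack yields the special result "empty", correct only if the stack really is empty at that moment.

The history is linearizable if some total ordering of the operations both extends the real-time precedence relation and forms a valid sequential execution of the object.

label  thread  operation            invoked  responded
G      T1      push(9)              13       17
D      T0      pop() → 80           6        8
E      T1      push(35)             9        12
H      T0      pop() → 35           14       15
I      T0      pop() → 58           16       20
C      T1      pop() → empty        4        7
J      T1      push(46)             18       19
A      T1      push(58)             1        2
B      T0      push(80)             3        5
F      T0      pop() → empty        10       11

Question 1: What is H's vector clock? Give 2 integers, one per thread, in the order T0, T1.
Answer: (4, 3)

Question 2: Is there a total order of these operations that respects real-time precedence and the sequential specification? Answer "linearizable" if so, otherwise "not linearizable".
not linearizable

the violation lands at event 7, C's response at time 7: events 1..6 linearize, events 1..7 do not
the 3 completed operations admit 2 real-time orders; each fails the LIFO stack replay
no completion choice of the 1 pending operation (D) rescues it — every subset was tried
take A, B, C (pending dropped): step 3 already fails, because C pop() → empty cannot occur there
take A, C, B (pending dropped): step 2 already fails, because C pop() → empty cannot occur there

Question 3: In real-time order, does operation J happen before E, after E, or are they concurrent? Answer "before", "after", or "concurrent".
Answer: after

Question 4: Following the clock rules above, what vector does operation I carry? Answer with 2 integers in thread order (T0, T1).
Answer: (5, 3)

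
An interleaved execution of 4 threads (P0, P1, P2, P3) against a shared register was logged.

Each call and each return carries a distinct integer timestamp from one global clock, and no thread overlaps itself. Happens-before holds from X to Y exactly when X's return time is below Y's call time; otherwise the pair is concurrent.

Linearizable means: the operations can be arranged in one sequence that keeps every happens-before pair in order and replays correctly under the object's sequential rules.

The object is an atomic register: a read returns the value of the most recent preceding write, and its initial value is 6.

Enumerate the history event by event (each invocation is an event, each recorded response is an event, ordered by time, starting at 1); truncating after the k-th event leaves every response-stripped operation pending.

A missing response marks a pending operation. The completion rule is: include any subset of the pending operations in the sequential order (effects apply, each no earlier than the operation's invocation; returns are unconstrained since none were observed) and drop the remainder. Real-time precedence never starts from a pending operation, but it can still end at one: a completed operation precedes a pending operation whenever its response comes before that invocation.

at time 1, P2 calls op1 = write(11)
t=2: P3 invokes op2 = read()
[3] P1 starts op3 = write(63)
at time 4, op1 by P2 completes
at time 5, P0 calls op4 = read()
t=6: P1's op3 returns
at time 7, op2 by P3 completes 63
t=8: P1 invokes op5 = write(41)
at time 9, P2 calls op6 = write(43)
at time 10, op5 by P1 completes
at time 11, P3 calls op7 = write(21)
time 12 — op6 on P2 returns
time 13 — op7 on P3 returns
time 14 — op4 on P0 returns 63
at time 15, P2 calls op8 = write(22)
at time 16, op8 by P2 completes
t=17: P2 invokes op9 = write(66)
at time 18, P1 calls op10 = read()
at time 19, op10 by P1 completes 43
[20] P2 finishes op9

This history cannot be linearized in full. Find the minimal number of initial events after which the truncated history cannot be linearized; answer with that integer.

19

one valid order for events 1..18 is op1, op3, op2, op4, op5, op6, op7, op8:
after step 1 (op1 write(11)): value 11
after step 2 (op3 write(63)): value 63
after step 3 (op2 read() → 63): value 63
after step 4 (op4 read() → 63): value 63
after step 5 (op5 write(41)): value 41
after step 6 (op6 write(43)): value 43
after step 7 (op7 write(21)): value 21
after step 8 (op8 write(22)): value 22
include event 19 — op10 responding at 19 — and every candidate order breaks
include/drop combinations of the 1 pending operation (op9) were all tried; none helps
take op1, op2, op3, op4, op5, op6, op7, op8, op10 (pending dropped): step 2 already fails, because op2 read() → 63 cannot occur there
take op1, op2, op3, op4, op5, op7, op6, op8, op10 (pending dropped): step 2 already fails, because op2 read() → 63 cannot occur there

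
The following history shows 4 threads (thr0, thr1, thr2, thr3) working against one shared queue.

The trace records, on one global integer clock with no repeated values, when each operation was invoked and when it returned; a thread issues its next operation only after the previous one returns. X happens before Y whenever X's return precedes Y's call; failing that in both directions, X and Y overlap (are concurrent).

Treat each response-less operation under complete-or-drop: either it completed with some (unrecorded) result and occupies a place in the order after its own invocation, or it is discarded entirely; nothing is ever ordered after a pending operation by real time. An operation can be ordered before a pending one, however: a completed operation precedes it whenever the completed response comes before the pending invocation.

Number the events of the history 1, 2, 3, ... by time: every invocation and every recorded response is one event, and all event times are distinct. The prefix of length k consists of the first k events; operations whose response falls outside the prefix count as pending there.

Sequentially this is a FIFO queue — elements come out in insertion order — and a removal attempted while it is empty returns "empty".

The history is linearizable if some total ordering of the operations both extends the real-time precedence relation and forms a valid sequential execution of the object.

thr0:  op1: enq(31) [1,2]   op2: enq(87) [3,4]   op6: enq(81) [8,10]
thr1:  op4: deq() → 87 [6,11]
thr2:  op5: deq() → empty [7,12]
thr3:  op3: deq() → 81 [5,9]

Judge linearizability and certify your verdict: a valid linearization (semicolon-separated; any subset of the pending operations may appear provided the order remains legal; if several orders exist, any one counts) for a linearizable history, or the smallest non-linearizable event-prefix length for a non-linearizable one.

not linearizable — minimal violating prefix: 12 events

events 1..11 are fine; event 12 — the response of op5 at time 12 — makes the prefix non-linearizable
all 24 real-time-respecting orders fail — 6 completed queue operations, no legal replay
sample order op1, op2, op3, op4, op5, op6 stalls at step 3 — op3 deq() → 81 has no legal effect
sample order op1, op2, op3, op4, op6, op5 stalls at step 3 — op3 deq() → 81 has no legal effect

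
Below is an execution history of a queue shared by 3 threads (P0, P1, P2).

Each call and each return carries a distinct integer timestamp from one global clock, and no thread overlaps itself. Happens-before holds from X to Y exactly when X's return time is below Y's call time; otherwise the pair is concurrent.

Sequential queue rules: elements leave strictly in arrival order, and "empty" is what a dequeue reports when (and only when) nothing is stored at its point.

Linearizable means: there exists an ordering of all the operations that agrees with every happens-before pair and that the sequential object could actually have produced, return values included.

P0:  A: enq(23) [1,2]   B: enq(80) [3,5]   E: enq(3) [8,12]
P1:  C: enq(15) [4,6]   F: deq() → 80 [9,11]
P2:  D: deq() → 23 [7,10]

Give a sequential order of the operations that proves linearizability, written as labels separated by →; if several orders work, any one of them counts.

after step 1 (A enq(23)): queue <23>
after step 2 (B enq(80)): queue <23,80>
after step 3 (C enq(15)): queue <23,80,15>
after step 4 (D deq() → 23): queue <80,15>
after step 5 (E enq(3)): queue <80,15,3>
after step 6 (F deq() → 80): queue <15,3>

A → B → C → D → E → F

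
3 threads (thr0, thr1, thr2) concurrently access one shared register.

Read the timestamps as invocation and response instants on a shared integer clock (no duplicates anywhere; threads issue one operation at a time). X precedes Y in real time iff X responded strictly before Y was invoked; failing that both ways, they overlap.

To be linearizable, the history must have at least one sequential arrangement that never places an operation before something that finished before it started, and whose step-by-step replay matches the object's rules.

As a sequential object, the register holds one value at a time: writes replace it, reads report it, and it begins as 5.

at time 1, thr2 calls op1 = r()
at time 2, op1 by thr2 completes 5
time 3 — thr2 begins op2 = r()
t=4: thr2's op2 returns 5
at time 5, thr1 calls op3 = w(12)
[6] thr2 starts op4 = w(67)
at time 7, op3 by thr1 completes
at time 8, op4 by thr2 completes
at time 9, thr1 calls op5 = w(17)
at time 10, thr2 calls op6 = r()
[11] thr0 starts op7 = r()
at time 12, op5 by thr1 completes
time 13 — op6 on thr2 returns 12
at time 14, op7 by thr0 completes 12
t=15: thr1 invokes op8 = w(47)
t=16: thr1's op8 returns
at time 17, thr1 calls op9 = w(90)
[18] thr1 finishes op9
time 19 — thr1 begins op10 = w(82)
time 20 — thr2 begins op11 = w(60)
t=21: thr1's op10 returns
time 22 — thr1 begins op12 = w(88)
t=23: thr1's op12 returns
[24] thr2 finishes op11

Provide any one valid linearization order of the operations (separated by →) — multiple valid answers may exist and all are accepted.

op1 → op2 → op4 → op3 → op6 → op7 → op5 → op8 → op9 → op10 → op11 → op12

step 1: op1 r() → 5 — value 5
step 2: op2 r() → 5 — value 5
step 3: op4 w(67) — value 67
step 4: op3 w(12) — value 12
step 5: op6 r() → 12 — value 12
step 6: op7 r() → 12 — value 12
step 7: op5 w(17) — value 17
step 8: op8 w(47) — value 47
step 9: op9 w(90) — value 90
step 10: op10 w(82) — value 82
step 11: op11 w(60) — value 60
step 12: op12 w(88) — value 88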